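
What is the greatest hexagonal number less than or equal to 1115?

Solve n(2n−1) ≤ 1115 for integer n.
n = 23 gives 1035 ≤ 1115, while n = 24 gives 1128 > 1115; so the answer is 1035.

1035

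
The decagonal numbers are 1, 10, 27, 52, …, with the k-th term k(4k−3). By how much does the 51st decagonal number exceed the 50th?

Consecutive decagonal numbers differ by 8n − 7: here 8·51 − 7 = 401.

401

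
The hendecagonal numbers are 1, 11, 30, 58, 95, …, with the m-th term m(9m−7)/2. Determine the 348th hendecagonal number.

The 348th hendecagonal number is n(9n−7)/2 with n = 348.
348·(9·348 − 7)/2 = 348·3125/2 = 543750.

543750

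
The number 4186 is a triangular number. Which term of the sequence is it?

91

Set n(n+1)/2 = 4186, giving n² + n − 8372 = 0.
The discriminant is 1 + 8·4186 = 33489, and √33489 = 183.
So n = (-1 + 183) / 2 = 182/2 = 91.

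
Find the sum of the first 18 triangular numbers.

1140

Σ i(i+1)/2 = (Σi² + Σi) / 2 over i = 1..18.
Σi = 171 and Σi² = 2109.
(1·2109 + 1·171) / 2 = 2280/2 = 1140.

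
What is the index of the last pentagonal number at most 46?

5

Solve n(3n−1)/2 ≤ 46 for integer n.
n = 5 gives 35 ≤ 46, while n = 6 gives 51 > 46; so the answer is index 5.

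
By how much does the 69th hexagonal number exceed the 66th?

69·(2·69 − 1) = 9453 and 66·(2·66 − 1) = 8646.
Difference: 9453 − 8646 = 807.

807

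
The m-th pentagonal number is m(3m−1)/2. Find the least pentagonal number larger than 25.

Solve n(3n−1)/2 > 25 for integer n.
The largest n with value ≤ 25 is 4 (since 22 ≤ 25 < 35), so the first above is n = 5, value 35.

35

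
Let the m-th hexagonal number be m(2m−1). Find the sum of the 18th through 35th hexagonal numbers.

25773

Σ i(2i−1) = 2Σi² − Σi over i = 18..35.
Σi = 630 − 153 = 477 and Σi² = 14910 − 1785 = 13125.
2·13125 − 1·477 = 25773.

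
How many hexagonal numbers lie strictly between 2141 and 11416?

The n-th hexagonal number is n(2n−1).
Smallest index with value > 2141: n = 33 (giving 2145).
Largest index with value < 11416: n = 75 (giving 11175).
Indices 33 through 75: 43 terms.

43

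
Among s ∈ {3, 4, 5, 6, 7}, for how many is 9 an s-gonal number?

s = 3: P(3, 3) = 6 and P(3, 4) = 10; 9 is not s-gonal.
s = 4: P(4, 3) = 9. ✓
s = 5: P(5, 2) = 5 and P(5, 3) = 12; 9 is not s-gonal.
s = 6: P(6, 2) = 6 and P(6, 3) = 15; 9 is not s-gonal.
s = 7: P(7, 2) = 7 and P(7, 3) = 18; 9 is not s-gonal.
Hits: s ∈ {4} → 1.

1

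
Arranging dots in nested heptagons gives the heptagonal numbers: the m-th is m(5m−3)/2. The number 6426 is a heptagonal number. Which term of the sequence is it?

Set n(5n−3)/2 = 6426, giving 5n² − 3n − 12852 = 0.
The discriminant is 9 + 40·6426 = 257049, and √257049 = 507.
So n = (3 + 507) / 10 = 510/10 = 51.
Check: 51·(5·51 − 3)/2 = 6426. ✓

51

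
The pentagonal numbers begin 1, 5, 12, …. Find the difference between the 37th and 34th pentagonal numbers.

318

37·(3·37 − 1)/2 = 2035 and 34·(3·34 − 1)/2 = 1717.
Difference: 2035 − 1717 = 318.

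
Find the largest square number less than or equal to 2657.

Solve n² ≤ 2657 for integer n.
n = 51 gives 2601 ≤ 2657, while n = 52 gives 2704 > 2657; so the answer is 2601.

2601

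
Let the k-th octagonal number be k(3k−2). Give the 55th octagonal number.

8965

The 55th octagonal number is n(3n−2) with n = 55.
55·(3·55 − 2) = 55·163 = 8965.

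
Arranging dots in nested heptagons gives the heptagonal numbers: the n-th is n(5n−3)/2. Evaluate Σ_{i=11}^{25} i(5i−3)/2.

Σ i(5i−3)/2 = (5Σi² − 3Σi) / 2 over i = 11..25.
Σi = 325 − 55 = 270 and Σi² = 5525 − 385 = 5140.
(5·5140 − 3·270) / 2 = 24890/2 = 12445.

12445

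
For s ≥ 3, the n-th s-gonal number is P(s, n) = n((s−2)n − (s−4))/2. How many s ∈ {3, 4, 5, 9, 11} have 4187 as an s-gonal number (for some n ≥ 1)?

1

s = 3: P(3, 91) = 4186 and P(3, 92) = 4278; 4187 is not s-gonal.
s = 4: P(4, 64) = 4096 and P(4, 65) = 4225; 4187 is not s-gonal.
s = 5: P(5, 53) = 4187. ✓
s = 9: P(9, 34) = 3961 and P(9, 35) = 4200; 4187 is not s-gonal.
s = 11: P(11, 30) = 3945 and P(11, 31) = 4216; 4187 is not s-gonal.
Hits: s ∈ {5} → 1.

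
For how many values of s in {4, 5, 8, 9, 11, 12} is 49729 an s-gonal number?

s = 4: P(4, 223) = 49729. ✓
s = 5: P(5, 182) = 49595 and P(5, 183) = 50142; 49729 is not s-gonal.
s = 8: P(8, 129) = 49665 and P(8, 130) = 50440; 49729 is not s-gonal.
s = 9: P(9, 119) = 49266 and P(9, 120) = 50100; 49729 is not s-gonal.
s = 11: P(11, 105) = 49245 and P(11, 106) = 50191; 49729 is not s-gonal.
s = 12: P(12, 100) = 49600 and P(12, 101) = 50601; 49729 is not s-gonal.
Hits: s ∈ {4} → 1.

1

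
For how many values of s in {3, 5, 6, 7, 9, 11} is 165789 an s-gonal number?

s = 3: P(3, 575) = 165600 and P(3, 576) = 166176; 165789 is not s-gonal.
s = 5: P(5, 332) = 165170 and P(5, 333) = 166167; 165789 is not s-gonal.
s = 6: P(6, 288) = 165600 and P(6, 289) = 166753; 165789 is not s-gonal.
s = 7: P(7, 257) = 164737 and P(7, 258) = 166023; 165789 is not s-gonal.
s = 9: P(9, 218) = 165789. ✓
s = 11: P(11, 192) = 165216 and P(11, 193) = 166945; 165789 is not s-gonal.
Hits: s ∈ {9} → 1.

1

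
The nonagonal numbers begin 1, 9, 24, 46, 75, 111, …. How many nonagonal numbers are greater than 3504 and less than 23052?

49

The n-th nonagonal number is n(7n−5)/2.
Smallest index with value > 3504: n = 33 (giving 3729).
Largest index with value < 23052: n = 81 (giving 22761).
Indices 33 through 81: 49 terms.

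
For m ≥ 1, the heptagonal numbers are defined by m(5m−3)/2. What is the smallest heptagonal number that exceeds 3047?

3186

Solve n(5n−3)/2 > 3047 for integer n.
The largest n with value ≤ 3047 is 35 (since 3010 ≤ 3047 < 3186), so the first above is n = 36, value 3186.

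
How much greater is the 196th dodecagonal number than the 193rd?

196·(5·196 − 4) = 191296 and 193·(5·193 − 4) = 185473.
Difference: 191296 − 185473 = 5823.

5823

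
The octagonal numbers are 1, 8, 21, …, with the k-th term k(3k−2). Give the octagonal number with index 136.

The 136th octagonal number is n(3n−2) with n = 136.
136·(3·136 − 2) = 136·406 = 55216.

55216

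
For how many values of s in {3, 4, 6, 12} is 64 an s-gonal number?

2

s = 3: P(3, 10) = 55 and P(3, 11) = 66; 64 is not s-gonal.
s = 4: P(4, 8) = 64. ✓
s = 6: P(6, 5) = 45 and P(6, 6) = 66; 64 is not s-gonal.
s = 12: P(12, 4) = 64. ✓
Hits: s ∈ {4, 12} → 2.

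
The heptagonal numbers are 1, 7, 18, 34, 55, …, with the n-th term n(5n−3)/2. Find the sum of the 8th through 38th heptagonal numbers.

46128

Σ i(5i−3)/2 = (5Σi² − 3Σi) / 2 over i = 8..38.
Σi = 741 − 28 = 713 and Σi² = 19019 − 140 = 18879.
(5·18879 − 3·713) / 2 = 92256/2 = 46128.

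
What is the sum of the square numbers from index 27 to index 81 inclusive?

174240

Σ_{i=27}^{81} i² = 180441 − 6201 = 174240.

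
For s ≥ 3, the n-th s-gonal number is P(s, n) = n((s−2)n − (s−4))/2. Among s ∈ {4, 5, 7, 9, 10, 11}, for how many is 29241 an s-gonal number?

2

s = 4: P(4, 171) = 29241. ✓
s = 5: P(5, 139) = 28912 and P(5, 140) = 29330; 29241 is not s-gonal.
s = 7: P(7, 108) = 28998 and P(7, 109) = 29539; 29241 is not s-gonal.
s = 9: P(9, 91) = 28756 and P(9, 92) = 29394; 29241 is not s-gonal.
s = 10: P(10, 85) = 28645 and P(10, 86) = 29326; 29241 is not s-gonal.
s = 11: P(11, 81) = 29241. ✓
Hits: s ∈ {4, 11} → 2.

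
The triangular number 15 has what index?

Set n(n+1)/2 = 15, giving n² + n − 30 = 0.
The discriminant is 1 + 8·15 = 121, and √121 = 11.
So n = (-1 + 11) / 2 = 10/2 = 5.

5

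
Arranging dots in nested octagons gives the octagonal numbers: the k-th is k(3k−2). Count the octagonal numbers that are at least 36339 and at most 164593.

124

The n-th octagonal number is n(3n−2).
Smallest index with value ≥ 36339: n = 111 (giving 36741).
Largest index with value ≤ 164593: n = 234 (giving 163800).
Indices 111 through 234: 124 terms.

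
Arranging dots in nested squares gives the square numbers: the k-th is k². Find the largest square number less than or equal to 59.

Solve n² ≤ 59 for integer n.
n = 7 gives 49 ≤ 59, while n = 8 gives 64 > 59; so the answer is 49.

49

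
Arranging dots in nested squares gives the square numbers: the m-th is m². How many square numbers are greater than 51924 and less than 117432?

115

The n-th square number is n².
Smallest index with value > 51924: n = 228 (giving 51984).
Largest index with value < 117432: n = 342 (giving 116964).
Indices 228 through 342: 115 terms.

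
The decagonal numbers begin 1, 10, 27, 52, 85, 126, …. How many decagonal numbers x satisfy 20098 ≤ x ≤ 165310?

132

The n-th decagonal number is n(4n−3).
Smallest index with value ≥ 20098: n = 72 (giving 20520).
Largest index with value ≤ 165310: n = 203 (giving 164227).
Indices 72 through 203: 132 terms.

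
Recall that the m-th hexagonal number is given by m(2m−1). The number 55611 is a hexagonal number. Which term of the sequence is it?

Set n(2n−1) = 55611, giving 2n² − n − 55611 = 0.
The discriminant is 1 + 8·55611 = 444889, and √444889 = 667.
So n = (1 + 667) / 4 = 668/4 = 167.

167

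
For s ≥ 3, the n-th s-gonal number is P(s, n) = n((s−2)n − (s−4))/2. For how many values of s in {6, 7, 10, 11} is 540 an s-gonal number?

2

s = 6: P(6, 16) = 496 and P(6, 17) = 561; 540 is not s-gonal.
s = 7: P(7, 15) = 540. ✓
s = 10: P(10, 12) = 540. ✓
s = 11: P(11, 11) = 506 and P(11, 12) = 606; 540 is not s-gonal.
Hits: s ∈ {7, 10} → 2.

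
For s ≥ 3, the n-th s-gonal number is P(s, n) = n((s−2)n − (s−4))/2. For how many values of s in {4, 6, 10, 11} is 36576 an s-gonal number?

s = 4: P(4, 191) = 36481 and P(4, 192) = 36864; 36576 is not s-gonal.
s = 6: P(6, 135) = 36315 and P(6, 136) = 36856; 36576 is not s-gonal.
s = 10: P(10, 96) = 36576. ✓
s = 11: P(11, 90) = 36135 and P(11, 91) = 36946; 36576 is not s-gonal.
Hits: s ∈ {10} → 1.

1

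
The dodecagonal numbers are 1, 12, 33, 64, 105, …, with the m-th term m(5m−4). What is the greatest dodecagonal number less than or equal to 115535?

114912

Solve n(5n−4) ≤ 115535 for integer n.
n = 152 gives 114912 ≤ 115535, while n = 153 gives 116433 > 115535; so the answer is 114912.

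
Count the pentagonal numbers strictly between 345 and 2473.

25

The n-th pentagonal number is n(3n−1)/2.
Smallest index with value > 345: n = 16 (giving 376).
Largest index with value < 2473: n = 40 (giving 2380).
Indices 16 through 40: 25 terms.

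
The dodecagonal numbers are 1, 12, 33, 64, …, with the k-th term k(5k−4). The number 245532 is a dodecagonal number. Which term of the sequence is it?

222

Set n(5n−4) = 245532, giving 5n² − 4n − 245532 = 0.
The discriminant is 16 + 20·245532 = 4910656, and √4910656 = 2216.
So n = (4 + 2216) / 10 = 2220/10 = 222.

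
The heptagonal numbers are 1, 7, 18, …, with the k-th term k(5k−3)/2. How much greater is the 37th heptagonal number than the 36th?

181

Consecutive heptagonal numbers differ by 5n − 4: here 5·37 − 4 = 181.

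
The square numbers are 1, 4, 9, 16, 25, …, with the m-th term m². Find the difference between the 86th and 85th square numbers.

n² − (n−1)² = 2n − 1, so 86² − 85² = 2·86 − 1 = 171.

171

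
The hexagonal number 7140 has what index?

Set n(2n−1) = 7140, giving 2n² − n − 7140 = 0.
So n = (1 + 239) / 4 = 240/4 = 60.

60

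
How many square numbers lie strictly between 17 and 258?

The n-th square number is n².
Smallest index with value > 17: n = 5 (giving 25).
Largest index with value < 258: n = 16 (giving 256).
Indices 5 through 16: 12 terms.

12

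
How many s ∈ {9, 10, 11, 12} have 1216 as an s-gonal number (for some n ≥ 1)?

2

s = 9: P(9, 19) = 1216. ✓
s = 10: P(10, 17) = 1105 and P(10, 18) = 1242; 1216 is not s-gonal.
s = 11: P(11, 16) = 1096 and P(11, 17) = 1241; 1216 is not s-gonal.
s = 12: P(12, 16) = 1216. ✓
Hits: s ∈ {9, 12} → 2.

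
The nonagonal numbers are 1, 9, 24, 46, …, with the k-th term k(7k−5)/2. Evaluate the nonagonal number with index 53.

9699

53·(7·53 − 5)/2 = 53·366/2 = 53·183 = 9699.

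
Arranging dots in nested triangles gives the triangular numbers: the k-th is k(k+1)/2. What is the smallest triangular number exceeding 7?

Solve n(n+1)/2 > 7 for integer n.
The largest n with value ≤ 7 is 3 (since 6 ≤ 7 < 10), so the first above is n = 4, value 10.

10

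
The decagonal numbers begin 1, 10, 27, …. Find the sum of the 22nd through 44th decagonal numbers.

Σ i(4i−3) = 4Σi² − 3Σi over i = 22..44.
Σi = 990 − 231 = 759 and Σi² = 29370 − 3311 = 26059.
4·26059 − 3·759 = 101959.

101959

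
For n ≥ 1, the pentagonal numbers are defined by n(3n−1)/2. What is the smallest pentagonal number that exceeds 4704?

4845

Solve n(3n−1)/2 > 4704 for integer n.
The largest n with value ≤ 4704 is 56 (since 4676 ≤ 4704 < 4845), so the first above is n = 57, value 4845.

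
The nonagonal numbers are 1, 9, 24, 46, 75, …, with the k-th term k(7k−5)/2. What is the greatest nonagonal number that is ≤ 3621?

3504

Solve n(7n−5)/2 ≤ 3621 for integer n.
n = 32 gives 3504 ≤ 3621, while n = 33 gives 3729 > 3621; so the answer is 3504.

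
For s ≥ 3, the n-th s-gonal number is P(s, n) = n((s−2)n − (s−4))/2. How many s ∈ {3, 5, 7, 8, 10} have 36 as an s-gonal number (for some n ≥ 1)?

1

s = 3: P(3, 8) = 36. ✓
s = 5: P(5, 5) = 35 and P(5, 6) = 51; 36 is not s-gonal.
s = 7: P(7, 4) = 34 and P(7, 5) = 55; 36 is not s-gonal.
s = 8: P(8, 3) = 21 and P(8, 4) = 40; 36 is not s-gonal.
s = 10: P(10, 3) = 27 and P(10, 4) = 52; 36 is not s-gonal.
Hits: s ∈ {3} → 1.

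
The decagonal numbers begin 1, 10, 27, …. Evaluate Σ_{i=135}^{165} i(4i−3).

Σ i(4i−3) = 4Σi² − 3Σi over i = 135..165.
Σi = 13695 − 9045 = 4650 and Σi² = 1511015 − 811035 = 699980.
4·699980 − 3·4650 = 2785970.

2785970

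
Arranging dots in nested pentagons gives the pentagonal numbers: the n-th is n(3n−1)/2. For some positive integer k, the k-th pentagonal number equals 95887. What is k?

Set n(3n−1)/2 = 95887, giving 3n² − n − 191774 = 0.
The discriminant is 1 + 24·95887 = 2301289, and √2301289 = 1517.
So n = (1 + 1517) / 6 = 1518/6 = 253.

253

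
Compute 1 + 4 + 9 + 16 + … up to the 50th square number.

42925

Σ_{i=1}^{50} i² = 50·51·101/6 = 42925.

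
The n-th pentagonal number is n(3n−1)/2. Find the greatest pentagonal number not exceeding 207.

Solve n(3n−1)/2 ≤ 207 for integer n.
n = 11 gives 176 ≤ 207, while n = 12 gives 210 > 207; so the answer is 176.

176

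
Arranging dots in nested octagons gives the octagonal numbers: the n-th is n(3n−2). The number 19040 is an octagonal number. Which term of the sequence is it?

Set n(3n−2) = 19040, giving 3n² − 2n − 19040 = 0.
So n = (2 + 478) / 6 = 480/6 = 80.

80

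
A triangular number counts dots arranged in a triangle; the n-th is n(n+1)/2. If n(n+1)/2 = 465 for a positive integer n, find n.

Set n(n+1)/2 = 465, giving n² + n − 930 = 0.
So n = (-1 + 61) / 2 = 60/2 = 30.

30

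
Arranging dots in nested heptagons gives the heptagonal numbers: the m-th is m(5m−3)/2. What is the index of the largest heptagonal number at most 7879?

Solve n(5n−3)/2 ≤ 7879 for integer n.
n = 56 gives 7756 ≤ 7879, while n = 57 gives 8037 > 7879; so the answer is index 56.

56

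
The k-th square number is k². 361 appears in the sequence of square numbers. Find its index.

We need n² = 361, so n = √361 = 19.
Check: 19² = 361. ✓

19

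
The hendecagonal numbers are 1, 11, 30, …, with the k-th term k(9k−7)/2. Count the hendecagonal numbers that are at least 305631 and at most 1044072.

222

The n-th hendecagonal number is n(9n−7)/2.
Smallest index with value ≥ 305631: n = 261 (giving 305631).
Largest index with value ≤ 1044072: n = 482 (giving 1043771).
Indices 261 through 482: 222 terms.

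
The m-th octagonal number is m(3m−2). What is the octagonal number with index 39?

39·(3·39 − 2) = 39·115 = 4485.

4485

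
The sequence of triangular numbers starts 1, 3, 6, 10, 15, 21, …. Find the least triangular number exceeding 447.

465

Solve n(n+1)/2 > 447 for integer n.
The largest n with value ≤ 447 is 29 (since 435 ≤ 447 < 465), so the first above is n = 30, value 465.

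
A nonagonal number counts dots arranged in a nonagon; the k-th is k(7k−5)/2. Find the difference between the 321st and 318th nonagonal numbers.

321·(7·321 − 5)/2 = 359841 and 318·(7·318 − 5)/2 = 353139.
Difference: 359841 − 353139 = 6702.

6702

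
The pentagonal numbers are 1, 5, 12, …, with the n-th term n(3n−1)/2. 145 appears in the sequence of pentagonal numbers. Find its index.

Set n(3n−1)/2 = 145, giving 3n² − n − 290 = 0.
So n = (1 + 59) / 6 = 60/6 = 10.

10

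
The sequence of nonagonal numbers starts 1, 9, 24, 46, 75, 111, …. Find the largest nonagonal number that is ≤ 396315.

394296

Solve n(7n−5)/2 ≤ 396315 for integer n.
n = 336 gives 394296 ≤ 396315, while n = 337 gives 396649 > 396315; so the answer is 394296.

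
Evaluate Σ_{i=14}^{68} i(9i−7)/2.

Σ i(9i−7)/2 = (9Σi² − 7Σi) / 2 over i = 14..68.
Σi = 2346 − 91 = 2255 and Σi² = 107134 − 819 = 106315.
(9·106315 − 7·2255) / 2 = 941050/2 = 470525.

470525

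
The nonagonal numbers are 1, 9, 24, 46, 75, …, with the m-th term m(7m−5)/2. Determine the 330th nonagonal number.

380325

The 330th nonagonal number is n(7n−5)/2 with n = 330.
330·(7·330 − 5)/2 = 330·2305/2 = 380325.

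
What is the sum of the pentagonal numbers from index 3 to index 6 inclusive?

120

Σ i(3i−1)/2 = (3Σi² − Σi) / 2 over i = 3..6.
Σi = 21 − 3 = 18 and Σi² = 91 − 5 = 86.
(3·86 − 1·18) / 2 = 240/2 = 120.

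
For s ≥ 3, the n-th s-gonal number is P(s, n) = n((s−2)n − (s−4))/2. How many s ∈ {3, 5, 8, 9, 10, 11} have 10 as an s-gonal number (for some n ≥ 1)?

s = 3: P(3, 4) = 10. ✓
s = 5: P(5, 2) = 5 and P(5, 3) = 12; 10 is not s-gonal.
s = 8: P(8, 2) = 8 and P(8, 3) = 21; 10 is not s-gonal.
s = 9: P(9, 2) = 9 and P(9, 3) = 24; 10 is not s-gonal.
s = 10: P(10, 2) = 10. ✓
s = 11: P(11, 1) = 1 and P(11, 2) = 11; 10 is not s-gonal.
Hits: s ∈ {3, 10} → 2.

2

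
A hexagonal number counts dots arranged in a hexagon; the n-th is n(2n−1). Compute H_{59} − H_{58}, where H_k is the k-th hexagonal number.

233

Consecutive hexagonal numbers differ by 4n − 3: here 4·59 − 3 = 233.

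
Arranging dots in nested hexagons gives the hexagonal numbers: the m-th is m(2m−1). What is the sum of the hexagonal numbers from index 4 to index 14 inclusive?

1903

Σ i(2i−1) = 2Σi² − Σi over i = 4..14.
Σi = 105 − 6 = 99 and Σi² = 1015 − 14 = 1001.
2·1001 − 1·99 = 1903.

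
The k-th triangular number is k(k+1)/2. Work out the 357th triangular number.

63903

357·358/2 = 127806/2 = 63903.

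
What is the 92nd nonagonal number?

29394

The 92nd nonagonal number is n(7n−5)/2 with n = 92.
92·(7·92 − 5)/2 = 92·639/2 = 29394.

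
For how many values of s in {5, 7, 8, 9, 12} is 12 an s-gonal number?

s = 5: P(5, 3) = 12. ✓
s = 7: P(7, 2) = 7 and P(7, 3) = 18; 12 is not s-gonal.
s = 8: P(8, 2) = 8 and P(8, 3) = 21; 12 is not s-gonal.
s = 9: P(9, 2) = 9 and P(9, 3) = 24; 12 is not s-gonal.
s = 12: P(12, 2) = 12. ✓
Hits: s ∈ {5, 12} → 2.

2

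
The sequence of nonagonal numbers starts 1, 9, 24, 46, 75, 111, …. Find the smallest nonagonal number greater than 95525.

96031

Solve n(7n−5)/2 > 95525 for integer n.
The largest n with value ≤ 95525 is 165 (since 94875 ≤ 95525 < 96031), so the first above is n = 166, value 96031.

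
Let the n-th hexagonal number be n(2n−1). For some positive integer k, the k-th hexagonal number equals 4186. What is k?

Set n(2n−1) = 4186, giving 2n² − n − 4186 = 0.
The discriminant is 1 + 8·4186 = 33489, and √33489 = 183.
So n = (1 + 183) / 4 = 184/4 = 46.
Check: 46·(2·46 − 1) = 4186. ✓

46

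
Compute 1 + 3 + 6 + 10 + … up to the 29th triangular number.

4495

Σ i(i+1)/2 = (Σi² + Σi) / 2 over i = 1..29.
Σi = 435 and Σi² = 8555.
(1·8555 + 1·435) / 2 = 8990/2 = 4495.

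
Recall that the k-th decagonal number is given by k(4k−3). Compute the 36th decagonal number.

5076

The 36th decagonal number is n(4n−3) with n = 36.
36·(4·36 − 3) = 36·141 = 5076.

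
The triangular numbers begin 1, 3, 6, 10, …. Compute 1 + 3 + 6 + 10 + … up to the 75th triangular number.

73150

Σ i(i+1)/2 = (Σi² + Σi) / 2 over i = 1..75.
Σi = 2850 and Σi² = 143450.
(1·143450 + 1·2850) / 2 = 146300/2 = 73150.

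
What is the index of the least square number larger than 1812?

43

Solve n² > 1812 for integer n.
The largest n with value ≤ 1812 is 42 (since 1764 ≤ 1812 < 1849), so the first above is n = 43, value 1849.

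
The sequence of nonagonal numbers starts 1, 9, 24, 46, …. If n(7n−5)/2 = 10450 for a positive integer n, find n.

55

Set n(7n−5)/2 = 10450, giving 7n² − 5n − 20900 = 0.
The discriminant is 25 + 56·10450 = 585225, and √585225 = 765.
So n = (5 + 765) / 14 = 770/14 = 55.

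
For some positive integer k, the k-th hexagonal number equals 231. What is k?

11

Set n(2n−1) = 231, giving 2n² − n − 231 = 0.
The discriminant is 1 + 8·231 = 1849, and √1849 = 43.
So n = (1 + 43) / 4 = 44/4 = 11.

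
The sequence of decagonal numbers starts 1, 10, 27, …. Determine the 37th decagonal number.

The 37th decagonal number is n(4n−3) with n = 37.
37·(4·37 − 3) = 37·145 = 5365.

5365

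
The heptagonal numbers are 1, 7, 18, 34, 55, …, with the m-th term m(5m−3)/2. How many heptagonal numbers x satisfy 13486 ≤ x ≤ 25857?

The n-th heptagonal number is n(5n−3)/2.
Smallest index with value ≥ 13486: n = 74 (giving 13579).
Largest index with value ≤ 25857: n = 102 (giving 25857).
Indices 74 through 102: 29 terms.

29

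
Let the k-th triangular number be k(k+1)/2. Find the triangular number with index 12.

12·13/2 = 156/2 = 78.

78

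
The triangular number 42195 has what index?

290

Set n(n+1)/2 = 42195, giving n² + n − 84390 = 0.
The discriminant is 1 + 8·42195 = 337561, and √337561 = 581.
So n = (-1 + 581) / 2 = 580/2 = 290.
Check: 290·291/2 = 42195. ✓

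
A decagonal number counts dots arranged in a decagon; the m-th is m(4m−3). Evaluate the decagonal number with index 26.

2626

26·(4·26 − 3) = 26·101 = 2626.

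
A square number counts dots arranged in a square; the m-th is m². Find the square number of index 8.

The 8th square number is n² with n = 8.
8² = 64.

64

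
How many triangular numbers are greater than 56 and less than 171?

The n-th triangular number is n(n+1)/2.
Smallest index with value > 56: n = 11 (giving 66).
Largest index with value < 171: n = 17 (giving 153).
Indices 11 through 17: 7 terms.

7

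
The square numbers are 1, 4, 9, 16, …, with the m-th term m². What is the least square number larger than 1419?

Solve n² > 1419 for integer n.
The largest n with value ≤ 1419 is 37 (since 1369 ≤ 1419 < 1444), so the first above is n = 38, value 1444.

1444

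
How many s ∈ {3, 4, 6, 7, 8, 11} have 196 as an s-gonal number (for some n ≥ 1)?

2

s = 3: P(3, 19) = 190 and P(3, 20) = 210; 196 is not s-gonal.
s = 4: P(4, 14) = 196. ✓
s = 6: P(6, 10) = 190 and P(6, 11) = 231; 196 is not s-gonal.
s = 7: P(7, 9) = 189 and P(7, 10) = 235; 196 is not s-gonal.
s = 8: P(8, 8) = 176 and P(8, 9) = 225; 196 is not s-gonal.
s = 11: P(11, 7) = 196. ✓
Hits: s ∈ {4, 11} → 2.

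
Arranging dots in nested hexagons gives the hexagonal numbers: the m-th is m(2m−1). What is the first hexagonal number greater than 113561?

114003

Solve n(2n−1) > 113561 for integer n.
The largest n with value ≤ 113561 is 238 (since 113050 ≤ 113561 < 114003), so the first above is n = 239, value 114003.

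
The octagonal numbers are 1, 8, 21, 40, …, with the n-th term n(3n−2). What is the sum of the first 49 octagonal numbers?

118825

Σ i(3i−2) = 3Σi² − 2Σi over i = 1..49.
Σi = 1225 and Σi² = 40425.
3·40425 − 2·1225 = 118825.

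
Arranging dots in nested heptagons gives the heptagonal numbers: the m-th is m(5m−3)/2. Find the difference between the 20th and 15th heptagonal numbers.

430

20·(5·20 − 3)/2 = 970 and 15·(5·15 − 3)/2 = 540.
Difference: 970 − 540 = 430.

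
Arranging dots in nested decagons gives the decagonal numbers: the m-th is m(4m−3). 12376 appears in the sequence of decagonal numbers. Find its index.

Set n(4n−3) = 12376, giving 4n² − 3n − 12376 = 0.
So n = (3 + 445) / 8 = 448/8 = 56.
Check: 56·(4·56 − 3) = 12376. ✓

56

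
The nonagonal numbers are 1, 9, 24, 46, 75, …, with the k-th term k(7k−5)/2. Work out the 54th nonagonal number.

54·(7·54 − 5)/2 = 54·373/2 = 10071.

10071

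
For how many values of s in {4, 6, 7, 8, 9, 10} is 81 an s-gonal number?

2

s = 4: P(4, 9) = 81. ✓
s = 6: P(6, 6) = 66 and P(6, 7) = 91; 81 is not s-gonal.
s = 7: P(7, 6) = 81. ✓
s = 8: P(8, 5) = 65 and P(8, 6) = 96; 81 is not s-gonal.
s = 9: P(9, 5) = 75 and P(9, 6) = 111; 81 is not s-gonal.
s = 10: P(10, 4) = 52 and P(10, 5) = 85; 81 is not s-gonal.
Hits: s ∈ {4, 7} → 2.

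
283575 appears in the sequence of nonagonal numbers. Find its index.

Set n(7n−5)/2 = 283575, giving 7n² − 5n − 567150 = 0.
So n = (5 + 3985) / 14 = 3990/14 = 285.
Check: 285·(7·285 − 5)/2 = 283575. ✓

285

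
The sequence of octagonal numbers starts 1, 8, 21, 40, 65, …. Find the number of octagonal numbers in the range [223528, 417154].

100

The n-th octagonal number is n(3n−2).
Smallest index with value ≥ 223528: n = 274 (giving 224680).
Largest index with value ≤ 417154: n = 373 (giving 416641).
Indices 274 through 373: 100 terms.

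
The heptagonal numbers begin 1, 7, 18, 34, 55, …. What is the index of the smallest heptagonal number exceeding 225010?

301

Solve n(5n−3)/2 > 225010 for integer n.
The largest n with value ≤ 225010 is 300 (since 224550 ≤ 225010 < 226051), so the first above is n = 301, value 226051.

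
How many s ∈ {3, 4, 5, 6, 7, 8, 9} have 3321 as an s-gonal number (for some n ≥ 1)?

2

s = 3: P(3, 81) = 3321. ✓
s = 4: P(4, 57) = 3249 and P(4, 58) = 3364; 3321 is not s-gonal.
s = 5: P(5, 47) = 3290 and P(5, 48) = 3432; 3321 is not s-gonal.
s = 6: P(6, 41) = 3321. ✓
s = 7: P(7, 36) = 3186 and P(7, 37) = 3367; 3321 is not s-gonal.
s = 8: P(8, 33) = 3201 and P(8, 34) = 3400; 3321 is not s-gonal.
s = 9: P(9, 31) = 3286 and P(9, 32) = 3504; 3321 is not s-gonal.
Hits: s ∈ {3, 6} → 2.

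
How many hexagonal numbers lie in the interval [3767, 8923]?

The n-th hexagonal number is n(2n−1).
Smallest index with value ≥ 3767: n = 44 (giving 3828).
Largest index with value ≤ 8923: n = 67 (giving 8911).
Indices 44 through 67: 24 terms.

24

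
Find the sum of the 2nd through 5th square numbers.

Σ_{i=2}^{5} i² = 55 − 1 = 54.

54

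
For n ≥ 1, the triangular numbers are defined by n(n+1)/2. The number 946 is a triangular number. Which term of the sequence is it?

43

Set n(n+1)/2 = 946, giving n² + n − 1892 = 0.
The discriminant is 1 + 8·946 = 7569, and √7569 = 87.
So n = (-1 + 87) / 2 = 86/2 = 43.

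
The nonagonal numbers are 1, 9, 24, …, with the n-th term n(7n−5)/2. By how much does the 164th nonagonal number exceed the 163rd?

Consecutive nonagonal numbers differ by 7n − 6: here 7·164 − 6 = 1142.

1142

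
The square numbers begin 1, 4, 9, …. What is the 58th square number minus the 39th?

58² = 3364 and 39² = 1521.
Difference: 3364 − 1521 = 1843.

1843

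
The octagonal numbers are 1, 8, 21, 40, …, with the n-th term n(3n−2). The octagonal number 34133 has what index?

Set n(3n−2) = 34133, giving 3n² − 2n − 34133 = 0.
The discriminant is 4 + 12·34133 = 409600, and √409600 = 640.
So n = (2 + 640) / 6 = 642/6 = 107.
Check: 107·(3·107 − 2) = 34133. ✓

107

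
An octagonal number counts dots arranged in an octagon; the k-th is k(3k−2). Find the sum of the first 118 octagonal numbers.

1649935

Σ i(3i−2) = 3Σi² − 2Σi over i = 1..118.
Σi = 7021 and Σi² = 554659.
3·554659 − 2·7021 = 1649935.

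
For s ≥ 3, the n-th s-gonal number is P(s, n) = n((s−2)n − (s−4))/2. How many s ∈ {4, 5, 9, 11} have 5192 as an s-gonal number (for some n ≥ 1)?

s = 4: P(4, 72) = 5184 and P(4, 73) = 5329; 5192 is not s-gonal.
s = 5: P(5, 59) = 5192. ✓
s = 9: P(9, 38) = 4959 and P(9, 39) = 5226; 5192 is not s-gonal.
s = 11: P(11, 34) = 5083 and P(11, 35) = 5390; 5192 is not s-gonal.
Hits: s ∈ {5} → 1.

1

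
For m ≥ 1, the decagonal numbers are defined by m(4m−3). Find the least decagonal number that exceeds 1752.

1870

Solve n(4n−3) > 1752 for integer n.
The largest n with value ≤ 1752 is 21 (since 1701 ≤ 1752 < 1870), so the first above is n = 22, value 1870.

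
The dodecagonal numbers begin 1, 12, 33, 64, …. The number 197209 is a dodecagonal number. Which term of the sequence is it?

199

Set n(5n−4) = 197209, giving 5n² − 4n − 197209 = 0.
The discriminant is 16 + 20·197209 = 3944196, and √3944196 = 1986.
So n = (4 + 1986) / 10 = 1990/10 = 199.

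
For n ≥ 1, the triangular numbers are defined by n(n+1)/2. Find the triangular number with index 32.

528

The 32nd triangular number is n(n+1)/2 with n = 32.
32·33/2 = 1056/2 = 528.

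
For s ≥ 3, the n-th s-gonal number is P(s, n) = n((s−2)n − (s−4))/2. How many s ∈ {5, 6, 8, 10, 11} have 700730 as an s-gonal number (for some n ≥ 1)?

1

s = 5: P(5, 683) = 699392 and P(5, 684) = 701442; 700730 is not s-gonal.
s = 6: P(6, 592) = 700336 and P(6, 593) = 702705; 700730 is not s-gonal.
s = 8: P(8, 483) = 698901 and P(8, 484) = 701800; 700730 is not s-gonal.
s = 10: P(10, 418) = 697642 and P(10, 419) = 700987; 700730 is not s-gonal.
s = 11: P(11, 395) = 700730. ✓
Hits: s ∈ {11} → 1.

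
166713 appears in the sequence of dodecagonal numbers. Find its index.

Set n(5n−4) = 166713, giving 5n² − 4n − 166713 = 0.
The discriminant is 16 + 20·166713 = 3334276, and √3334276 = 1826.
So n = (4 + 1826) / 10 = 1830/10 = 183.

183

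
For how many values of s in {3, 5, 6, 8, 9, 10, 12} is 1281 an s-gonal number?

s = 3: P(3, 50) = 1275 and P(3, 51) = 1326; 1281 is not s-gonal.
s = 5: P(5, 29) = 1247 and P(5, 30) = 1335; 1281 is not s-gonal.
s = 6: P(6, 25) = 1225 and P(6, 26) = 1326; 1281 is not s-gonal.
s = 8: P(8, 21) = 1281. ✓
s = 9: P(9, 19) = 1216 and P(9, 20) = 1350; 1281 is not s-gonal.
s = 10: P(10, 18) = 1242 and P(10, 19) = 1387; 1281 is not s-gonal.
s = 12: P(12, 16) = 1216 and P(12, 17) = 1377; 1281 is not s-gonal.
Hits: s ∈ {8} → 1.

1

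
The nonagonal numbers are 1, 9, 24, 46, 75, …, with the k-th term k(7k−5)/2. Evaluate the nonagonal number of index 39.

39·(7·39 − 5)/2 = 39·268/2 = 39·134 = 5226.

5226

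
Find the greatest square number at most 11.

Solve n² ≤ 11 for integer n.
n = 3 gives 9 ≤ 11, while n = 4 gives 16 > 11; so the answer is 9.

9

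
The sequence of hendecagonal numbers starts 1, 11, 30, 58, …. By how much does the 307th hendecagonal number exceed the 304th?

307·(9·307 − 7)/2 = 423046 and 304·(9·304 − 7)/2 = 414808.
Difference: 423046 − 414808 = 8238.

8238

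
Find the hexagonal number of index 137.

The 137th hexagonal number is n(2n−1) with n = 137.
137·(2·137 − 1) = 137·273 = 37401.

37401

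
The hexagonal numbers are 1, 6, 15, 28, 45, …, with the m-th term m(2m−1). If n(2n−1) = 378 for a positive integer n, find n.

Set n(2n−1) = 378, giving 2n² − n − 378 = 0.
The discriminant is 1 + 8·378 = 3025, and √3025 = 55.
So n = (1 + 55) / 4 = 56/4 = 14.
Check: 14·(2·14 − 1) = 378. ✓

14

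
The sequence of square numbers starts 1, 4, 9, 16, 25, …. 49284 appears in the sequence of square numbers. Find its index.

We need n² = 49284, so n = √49284 = 222.

222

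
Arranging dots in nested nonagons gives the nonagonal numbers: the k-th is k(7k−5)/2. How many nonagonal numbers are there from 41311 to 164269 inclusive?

109

The n-th nonagonal number is n(7n−5)/2.
Smallest index with value ≥ 41311: n = 109 (giving 41311).
Largest index with value ≤ 164269: n = 217 (giving 164269).
Indices 109 through 217: 109 terms.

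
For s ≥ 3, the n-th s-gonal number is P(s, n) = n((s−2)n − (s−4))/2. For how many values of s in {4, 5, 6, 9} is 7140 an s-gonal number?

s = 4: P(4, 84) = 7056 and P(4, 85) = 7225; 7140 is not s-gonal.
s = 5: P(5, 69) = 7107 and P(5, 70) = 7315; 7140 is not s-gonal.
s = 6: P(6, 60) = 7140. ✓
s = 9: P(9, 45) = 6975 and P(9, 46) = 7291; 7140 is not s-gonal.
Hits: s ∈ {6} → 1.

1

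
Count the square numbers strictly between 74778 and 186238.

The n-th square number is n².
Smallest index with value > 74778: n = 274 (giving 75076).
Largest index with value < 186238: n = 431 (giving 185761).
Indices 274 through 431: 158 terms.

158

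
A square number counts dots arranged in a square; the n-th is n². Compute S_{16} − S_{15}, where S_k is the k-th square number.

n² − (n−1)² = 2n − 1, so 16² − 15² = 2·16 − 1 = 31.

31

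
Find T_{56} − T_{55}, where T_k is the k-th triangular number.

56

Consecutive triangular numbers differ by n: T_{56} − T_{55} = 56.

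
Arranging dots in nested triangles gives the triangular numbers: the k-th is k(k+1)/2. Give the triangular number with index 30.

30·31/2 = 930/2 = 465.

465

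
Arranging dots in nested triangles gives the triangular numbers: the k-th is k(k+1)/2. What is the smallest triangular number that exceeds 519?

Solve n(n+1)/2 > 519 for integer n.
The largest n with value ≤ 519 is 31 (since 496 ≤ 519 < 528), so the first above is n = 32, value 528.

528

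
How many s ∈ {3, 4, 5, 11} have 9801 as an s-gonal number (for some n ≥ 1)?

s = 3: P(3, 139) = 9730 and P(3, 140) = 9870; 9801 is not s-gonal.
s = 4: P(4, 99) = 9801. ✓
s = 5: P(5, 81) = 9801. ✓
s = 11: P(11, 47) = 9776 and P(11, 48) = 10200; 9801 is not s-gonal.
Hits: s ∈ {4, 5} → 2.

2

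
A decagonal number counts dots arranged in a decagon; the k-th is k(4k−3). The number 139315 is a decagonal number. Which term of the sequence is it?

187

Set n(4n−3) = 139315, giving 4n² − 3n − 139315 = 0.
The discriminant is 9 + 16·139315 = 2229049, and √2229049 = 1493.
So n = (3 + 1493) / 8 = 1496/8 = 187.
Check: 187·(4·187 − 3) = 139315. ✓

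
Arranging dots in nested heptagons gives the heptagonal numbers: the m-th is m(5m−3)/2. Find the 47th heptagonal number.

5452

47·(5·47 − 3)/2 = 47·232/2 = 47·116 = 5452.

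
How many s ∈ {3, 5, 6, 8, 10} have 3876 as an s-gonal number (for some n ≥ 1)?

1

s = 3: P(3, 87) = 3828 and P(3, 88) = 3916; 3876 is not s-gonal.
s = 5: P(5, 51) = 3876. ✓
s = 6: P(6, 44) = 3828 and P(6, 45) = 4005; 3876 is not s-gonal.
s = 8: P(8, 36) = 3816 and P(8, 37) = 4033; 3876 is not s-gonal.
s = 10: P(10, 31) = 3751 and P(10, 32) = 4000; 3876 is not s-gonal.
Hits: s ∈ {5} → 1.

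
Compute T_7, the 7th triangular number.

The 7th triangular number is n(n+1)/2 with n = 7.
7·8/2 = 56/2 = 28.

28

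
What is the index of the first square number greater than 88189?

297

Solve n² > 88189 for integer n.
The largest n with value ≤ 88189 is 296 (since 87616 ≤ 88189 < 88209), so the first above is n = 297, value 88209.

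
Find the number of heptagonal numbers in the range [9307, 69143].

The n-th heptagonal number is n(5n−3)/2.
Smallest index with value ≥ 9307: n = 62 (giving 9517).
Largest index with value ≤ 69143: n = 166 (giving 68641).
Indices 62 through 166: 105 terms.

105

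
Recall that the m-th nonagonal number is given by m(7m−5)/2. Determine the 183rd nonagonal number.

The 183rd nonagonal number is n(7n−5)/2 with n = 183.
183·(7·183 − 5)/2 = 183·1276/2 = 183·638 = 116754.

116754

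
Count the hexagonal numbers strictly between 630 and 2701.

The n-th hexagonal number is n(2n−1).
Smallest index with value > 630: n = 19 (giving 703).
Largest index with value < 2701: n = 36 (giving 2556).
Indices 19 through 36: 18 terms.

18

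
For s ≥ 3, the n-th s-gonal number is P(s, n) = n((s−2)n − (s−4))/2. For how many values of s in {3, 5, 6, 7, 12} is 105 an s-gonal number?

s = 3: P(3, 14) = 105. ✓
s = 5: P(5, 8) = 92 and P(5, 9) = 117; 105 is not s-gonal.
s = 6: P(6, 7) = 91 and P(6, 8) = 120; 105 is not s-gonal.
s = 7: P(7, 6) = 81 and P(7, 7) = 112; 105 is not s-gonal.
s = 12: P(12, 5) = 105. ✓
Hits: s ∈ {3, 12} → 2.

2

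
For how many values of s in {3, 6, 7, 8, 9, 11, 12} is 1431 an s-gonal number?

s = 3: P(3, 53) = 1431. ✓
s = 6: P(6, 27) = 1431. ✓
s = 7: P(7, 24) = 1404 and P(7, 25) = 1525; 1431 is not s-gonal.
s = 8: P(8, 22) = 1408 and P(8, 23) = 1541; 1431 is not s-gonal.
s = 9: P(9, 20) = 1350 and P(9, 21) = 1491; 1431 is not s-gonal.
s = 11: P(11, 18) = 1395 and P(11, 19) = 1558; 1431 is not s-gonal.
s = 12: P(12, 17) = 1377 and P(12, 18) = 1548; 1431 is not s-gonal.
Hits: s ∈ {3, 6} → 2.

2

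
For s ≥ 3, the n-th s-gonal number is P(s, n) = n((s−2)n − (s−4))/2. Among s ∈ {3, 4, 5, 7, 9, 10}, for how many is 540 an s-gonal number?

2

s = 3: P(3, 32) = 528 and P(3, 33) = 561; 540 is not s-gonal.
s = 4: P(4, 23) = 529 and P(4, 24) = 576; 540 is not s-gonal.
s = 5: P(5, 19) = 532 and P(5, 20) = 590; 540 is not s-gonal.
s = 7: P(7, 15) = 540. ✓
s = 9: P(9, 12) = 474 and P(9, 13) = 559; 540 is not s-gonal.
s = 10: P(10, 12) = 540. ✓
Hits: s ∈ {7, 10} → 2.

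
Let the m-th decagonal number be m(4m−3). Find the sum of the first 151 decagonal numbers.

4601876

Σ i(4i−3) = 4Σi² − 3Σi over i = 1..151.
Σi = 11476 and Σi² = 1159076.
4·1159076 − 3·11476 = 4601876.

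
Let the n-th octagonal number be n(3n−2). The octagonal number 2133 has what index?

Set n(3n−2) = 2133, giving 3n² − 2n − 2133 = 0.
The discriminant is 4 + 12·2133 = 25600, and √25600 = 160.
So n = (2 + 160) / 6 = 162/6 = 27.

27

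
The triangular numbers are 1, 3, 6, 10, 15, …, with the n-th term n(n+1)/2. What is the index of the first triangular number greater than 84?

Solve n(n+1)/2 > 84 for integer n.
The largest n with value ≤ 84 is 12 (since 78 ≤ 84 < 91), so the first above is n = 13, value 91.

13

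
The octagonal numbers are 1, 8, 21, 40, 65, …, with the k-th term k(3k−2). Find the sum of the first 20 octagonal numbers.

8190

Σ i(3i−2) = 3Σi² − 2Σi over i = 1..20.
Σi = 210 and Σi² = 2870.
3·2870 − 2·210 = 8190.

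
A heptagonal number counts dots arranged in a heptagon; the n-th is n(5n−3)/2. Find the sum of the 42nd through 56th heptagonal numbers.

Σ i(5i−3)/2 = (5Σi² − 3Σi) / 2 over i = 42..56.
Σi = 1596 − 861 = 735 and Σi² = 60116 − 23821 = 36295.
(5·36295 − 3·735) / 2 = 179270/2 = 89635.

89635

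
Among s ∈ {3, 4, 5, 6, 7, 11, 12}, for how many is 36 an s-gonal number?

2

s = 3: P(3, 8) = 36. ✓
s = 4: P(4, 6) = 36. ✓
s = 5: P(5, 5) = 35 and P(5, 6) = 51; 36 is not s-gonal.
s = 6: P(6, 4) = 28 and P(6, 5) = 45; 36 is not s-gonal.
s = 7: P(7, 4) = 34 and P(7, 5) = 55; 36 is not s-gonal.
s = 11: P(11, 3) = 30 and P(11, 4) = 58; 36 is not s-gonal.
s = 12: P(12, 3) = 33 and P(12, 4) = 64; 36 is not s-gonal.
Hits: s ∈ {3, 4} → 2.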